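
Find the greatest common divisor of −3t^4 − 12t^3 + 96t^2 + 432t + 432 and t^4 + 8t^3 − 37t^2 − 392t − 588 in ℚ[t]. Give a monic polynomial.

t^2 + 8t + 12

Euclidean algorithm in ℚ[t]:
  −3t^4 − 12t^3 + 96t^2 + 432t + 432 = (−3)(t^4 + 8t^3 − 37t^2 − 392t − 588) + (12t^3 − 15t^2 − 744t − 1332)
  t^4 + 8t^3 − 37t^2 − 392t − 588 = ((1/12)t + 37/48)(12t^3 − 15t^2 − 744t − 1332) + ((585/16)t^2 + (585/2)t + 1755/4)
  12t^3 − 15t^2 − 744t − 1332 = ((64/195)t − 592/195)((585/16)t^2 + (585/2)t + 1755/4) + (0)
Last nonzero remainder: (585/16)t^2 + (585/2)t + 1755/4. Dividing through by 585/16 gives the monic gcd t^2 + 8t + 12.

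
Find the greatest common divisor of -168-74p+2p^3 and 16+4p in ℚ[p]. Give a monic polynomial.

Apply the Euclidean algorithm:
  2p^3-74p-168 = ((1/2)p^2-2p-21/2)(4p+16) + (0)
Last nonzero remainder: 4p+16. Dividing through by 4 gives the monic gcd p+4.

4+p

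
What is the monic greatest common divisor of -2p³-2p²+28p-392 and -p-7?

Euclidean algorithm in ℚ[p]:
  -2p³-2p²+28p-392 = (2p²-12p+56)(-p-7) + (0)
Last nonzero remainder: -p-7. Dividing through by -1 gives the monic gcd p+7.

p+7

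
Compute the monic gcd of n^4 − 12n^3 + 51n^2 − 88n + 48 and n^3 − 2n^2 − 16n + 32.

Apply the Euclidean algorithm:
  n^4 − 12n^3 + 51n^2 − 88n + 48 = (n − 10)(n^3 − 2n^2 − 16n + 32) + (47n^2 − 280n + 368)
  n^3 − 2n^2 − 16n + 32 = ((1/47)n + 186/2209)(47n^2 − 280n + 368) + (−(560/2209)n + 2240/2209)
  47n^2 − 280n + 368 = (−(103823/560)n + 50807/140)(−(560/2209)n + 2240/2209) + (0)
Last nonzero remainder: −(560/2209)n + 2240/2209. Dividing through by −560/2209 gives the monic gcd n − 4.

n − 4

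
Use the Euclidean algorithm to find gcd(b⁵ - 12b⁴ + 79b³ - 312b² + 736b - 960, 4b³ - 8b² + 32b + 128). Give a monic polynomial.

b² - 4b + 16

Euclidean algorithm in ℚ[b]:
  b⁵ - 12b⁴ + 79b³ - 312b² + 736b - 960 = ((1/4)b² - (5/2)b + 51/4)(4b³ - 8b² + 32b + 128) + (-162b² + 648b - 2592)
  4b³ - 8b² + 32b + 128 = (-(2/81)b - 4/81)(-162b² + 648b - 2592) + (0)
Last nonzero remainder: -162b² + 648b - 2592. Dividing through by -162 gives the monic gcd b² - 4b + 16.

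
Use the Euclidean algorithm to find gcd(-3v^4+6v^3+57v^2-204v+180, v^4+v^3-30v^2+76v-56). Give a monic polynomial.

v^2-4v+4

Repeated division with remainder:
  -3v^4+6v^3+57v^2-204v+180 = (-3)(v^4+v^3-30v^2+76v-56) + (9v^3-33v^2+24v+12)
  v^4+v^3-30v^2+76v-56 = ((1/9)v+14/27)(9v^3-33v^2+24v+12) + (-(140/9)v^2+(560/9)v-560/9)
  9v^3-33v^2+24v+12 = (-(81/140)v-27/140)(-(140/9)v^2+(560/9)v-560/9) + (0)
Last nonzero remainder: -(140/9)v^2+(560/9)v-560/9. Dividing through by -140/9 gives the monic gcd v^2-4v+4.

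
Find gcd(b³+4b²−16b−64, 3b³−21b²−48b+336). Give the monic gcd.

Apply the Euclidean algorithm:
  b³+4b²−16b−64 = (1/3)(3b³−21b²−48b+336) + (11b²−176)
  3b³−21b²−48b+336 = ((3/11)b−21/11)(11b²−176) + (0)
Last nonzero remainder: 11b²−176. Dividing through by 11 gives the monic gcd b²−16.

b²−16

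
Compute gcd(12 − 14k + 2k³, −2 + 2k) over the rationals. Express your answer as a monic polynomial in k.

−1 + k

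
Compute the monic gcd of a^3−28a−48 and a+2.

a+2

By polynomial division,
  a^3−28a−48 = (a^2−2a−24)(a+2) + (0)
The last nonzero remainder a+2 is already monic.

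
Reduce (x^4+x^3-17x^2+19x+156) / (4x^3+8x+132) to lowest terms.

(x^3-2x^2-11x+52)/(4x^2-12x+44)

By polynomial division,
  x^4+x^3-17x^2+19x+156 = ((1/4)x+1/4)(4x^3+8x+132) + (-19x^2-16x+123)
  4x^3+8x+132 = (-(4/19)x+64/361)(-19x^2-16x+123) + ((13260/361)x+39780/361)
  -19x^2-16x+123 = (-(6859/13260)x+14801/13260)((13260/361)x+39780/361) + (0)
Last nonzero remainder: (13260/361)x+39780/361. Dividing through by 13260/361 gives the monic gcd x+3.
Cancel x+3 from numerator and denominator to get the reduced form.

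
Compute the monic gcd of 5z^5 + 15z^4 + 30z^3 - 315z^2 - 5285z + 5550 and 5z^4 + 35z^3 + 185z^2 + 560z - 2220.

Repeated division with remainder:
  5z^5 + 15z^4 + 30z^3 - 315z^2 - 5285z + 5550 = (z - 4)(5z^4 + 35z^3 + 185z^2 + 560z - 2220) + (-15z^3 - 135z^2 - 825z - 3330)
  5z^4 + 35z^3 + 185z^2 + 560z - 2220 = (-(1/3)z + 2/3)(-15z^3 - 135z^2 - 825z - 3330) + (0)
Last nonzero remainder: -15z^3 - 135z^2 - 825z - 3330. Dividing through by -15 gives the monic gcd z^3 + 9z^2 + 55z + 222.

z^3 + 9z^2 + 55z + 222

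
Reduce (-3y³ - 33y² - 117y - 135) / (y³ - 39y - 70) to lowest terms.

Apply the Euclidean algorithm:
  -3y³ - 33y² - 117y - 135 = (-3)(y³ - 39y - 70) + (-33y² - 234y - 345)
  y³ - 39y - 70 = (-(1/33)y + 26/121)(-33y² - 234y - 345) + ((100/121)y + 500/121)
  -33y² - 234y - 345 = (-(3993/100)y - 8349/100)((100/121)y + 500/121) + (0)
Last nonzero remainder: (100/121)y + 500/121. Dividing through by 100/121 gives the monic gcd y + 5.
Cancel y + 5 from numerator and denominator to get the reduced form.

(-3y² - 18y - 27)/(y² - 5y - 14)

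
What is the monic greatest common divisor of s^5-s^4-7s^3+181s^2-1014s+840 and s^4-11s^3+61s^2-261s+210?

By polynomial division,
  s^5-s^4-7s^3+181s^2-1014s+840 = (s+10)(s^4-11s^3+61s^2-261s+210) + (42s^3-168s^2+1386s-1260)
  s^4-11s^3+61s^2-261s+210 = ((1/42)s-1/6)(42s^3-168s^2+1386s-1260) + (0)
Last nonzero remainder: 42s^3-168s^2+1386s-1260. Dividing through by 42 gives the monic gcd s^3-4s^2+33s-30.

s^3-4s^2+33s-30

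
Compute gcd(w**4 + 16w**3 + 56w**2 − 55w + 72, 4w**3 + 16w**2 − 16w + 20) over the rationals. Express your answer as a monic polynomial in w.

w**2 − w + 1

Repeated division with remainder:
  w**4 + 16w**3 + 56w**2 − 55w + 72 = ((1/4)w + 3)(4w**3 + 16w**2 − 16w + 20) + (12w**2 − 12w + 12)
  4w**3 + 16w**2 − 16w + 20 = ((1/3)w + 5/3)(12w**2 − 12w + 12) + (0)
Last nonzero remainder: 12w**2 − 12w + 12. Dividing through by 12 gives the monic gcd w**2 − w + 1.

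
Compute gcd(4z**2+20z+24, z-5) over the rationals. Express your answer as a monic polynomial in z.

1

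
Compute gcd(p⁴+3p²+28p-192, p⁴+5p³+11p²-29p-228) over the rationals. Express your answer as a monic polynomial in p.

p²+p-12

Euclidean algorithm in ℚ[p]:
  p⁴+3p²+28p-192 = (p⁴+5p³+11p²-29p-228) + (-5p³-8p²+57p+36)
  p⁴+5p³+11p²-29p-228 = (-(1/5)p-17/25)(-5p³-8p²+57p+36) + ((424/25)p²+(424/25)p-5088/25)
  -5p³-8p²+57p+36 = (-(125/424)p-75/424)((424/25)p²+(424/25)p-5088/25) + (0)
Last nonzero remainder: (424/25)p²+(424/25)p-5088/25. Dividing through by 424/25 gives the monic gcd p²+p-12.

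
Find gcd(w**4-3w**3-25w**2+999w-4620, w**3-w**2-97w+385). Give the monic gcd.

w**2+6w-55

Apply the Euclidean algorithm:
  w**4-3w**3-25w**2+999w-4620 = (w-2)(w**3-w**2-97w+385) + (70w**2+420w-3850)
  w**3-w**2-97w+385 = ((1/70)w-1/10)(70w**2+420w-3850) + (0)
Last nonzero remainder: 70w**2+420w-3850. Dividing through by 70 gives the monic gcd w**2+6w-55.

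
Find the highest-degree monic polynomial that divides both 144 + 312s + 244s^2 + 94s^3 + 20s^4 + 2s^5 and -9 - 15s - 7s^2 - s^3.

Euclidean algorithm in ℚ[s]:
  2s^5 + 20s^4 + 94s^3 + 244s^2 + 312s + 144 = (-2s^2 - 6s - 22)(-s^3 - 7s^2 - 15s - 9) + (-18s^2 - 72s - 54)
  -s^3 - 7s^2 - 15s - 9 = ((1/18)s + 1/6)(-18s^2 - 72s - 54) + (0)
Last nonzero remainder: -18s^2 - 72s - 54. Dividing through by -18 gives the monic gcd s^2 + 4s + 3.

3 + 4s + s^2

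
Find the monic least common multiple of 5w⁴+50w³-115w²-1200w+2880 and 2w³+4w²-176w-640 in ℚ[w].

w⁶+4w⁵-123w⁴-502w³+2936w²+6144w-23040

Apply the Euclidean algorithm:
  5w⁴+50w³-115w²-1200w+2880 = ((5/2)w+20)(2w³+4w²-176w-640) + (245w²+3920w+15680)
  2w³+4w²-176w-640 = ((2/245)w-4/35)(245w²+3920w+15680) + (144w+1152)
  245w²+3920w+15680 = ((245/144)w+245/18)(144w+1152) + (0)
Last nonzero remainder: 144w+1152. Dividing through by 144 gives the monic gcd w+8.
Then lcm(f, g) = f·g / gcd(f, g); expanding and making the result monic gives the answer.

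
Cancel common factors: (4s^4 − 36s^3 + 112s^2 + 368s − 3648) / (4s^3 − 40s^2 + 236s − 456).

Repeated division with remainder:
  4s^4 − 36s^3 + 112s^2 + 368s − 3648 = (s + 1)(4s^3 − 40s^2 + 236s − 456) + (−84s^2 + 588s − 3192)
  4s^3 − 40s^2 + 236s − 456 = (−(1/21)s + 1/7)(−84s^2 + 588s − 3192) + (0)
Last nonzero remainder: −84s^2 + 588s − 3192. Dividing through by −84 gives the monic gcd s^2 − 7s + 38.
Cancel s^2 − 7s + 38 from numerator and denominator to get the reduced form.

(s^2 − 2s − 24)/(s − 3)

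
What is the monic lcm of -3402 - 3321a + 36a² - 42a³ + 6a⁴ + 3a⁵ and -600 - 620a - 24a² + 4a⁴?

-28350 - 33345a - 6369a² - 1397a³ - 8a⁴ + 21a⁵ + 7a⁶ + a⁷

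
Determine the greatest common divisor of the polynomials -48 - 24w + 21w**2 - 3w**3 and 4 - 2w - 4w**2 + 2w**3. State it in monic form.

Apply the Euclidean algorithm:
  -3w**3 + 21w**2 - 24w - 48 = (-3/2)(2w**3 - 4w**2 - 2w + 4) + (15w**2 - 27w - 42)
  2w**3 - 4w**2 - 2w + 4 = ((2/15)w - 2/75)(15w**2 - 27w - 42) + ((72/25)w + 72/25)
  15w**2 - 27w - 42 = ((125/24)w - 175/12)((72/25)w + 72/25) + (0)
Last nonzero remainder: (72/25)w + 72/25. Dividing through by 72/25 gives the monic gcd w + 1.

1 + w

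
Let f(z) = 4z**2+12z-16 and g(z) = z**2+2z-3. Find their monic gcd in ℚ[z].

z-1

Euclidean algorithm in ℚ[z]:
  4z**2+12z-16 = (4)(z**2+2z-3) + (4z-4)
  z**2+2z-3 = ((1/4)z+3/4)(4z-4) + (0)
Last nonzero remainder: 4z-4. Dividing through by 4 gives the monic gcd z-1.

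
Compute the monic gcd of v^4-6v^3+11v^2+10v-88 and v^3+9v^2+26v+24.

Euclidean algorithm in ℚ[v]:
  v^4-6v^3+11v^2+10v-88 = (v-15)(v^3+9v^2+26v+24) + (120v^2+376v+272)
  v^3+9v^2+26v+24 = ((1/120)v+11/225)(120v^2+376v+272) + ((1204/225)v+2408/225)
  120v^2+376v+272 = ((6750/301)v+7650/301)((1204/225)v+2408/225) + (0)
Last nonzero remainder: (1204/225)v+2408/225. Dividing through by 1204/225 gives the monic gcd v+2.

v+2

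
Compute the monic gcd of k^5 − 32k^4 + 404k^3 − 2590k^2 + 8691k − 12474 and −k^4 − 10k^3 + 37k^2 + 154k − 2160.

k^2 − 8k + 27

Apply the Euclidean algorithm:
  k^5 − 32k^4 + 404k^3 − 2590k^2 + 8691k − 12474 = (−k + 42)(−k^4 − 10k^3 + 37k^2 + 154k − 2160) + (861k^3 − 3990k^2 + 63k + 78246)
  −k^4 − 10k^3 + 37k^2 + 154k − 2160 = (−(1/861)k − 200/11767)(861k^3 − 3990k^2 + 63k + 78246) + (−(51680/1681)k^2 + (413440/1681)k − 1395360/1681)
  861k^3 − 3990k^2 + 63k + 78246 = (−(1447341/51680)k − 2435769/25840)(−(51680/1681)k^2 + (413440/1681)k − 1395360/1681) + (0)
Last nonzero remainder: −(51680/1681)k^2 + (413440/1681)k − 1395360/1681. Dividing through by −51680/1681 gives the monic gcd k^2 − 8k + 27.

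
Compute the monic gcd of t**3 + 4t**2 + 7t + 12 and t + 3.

Euclidean algorithm in ℚ[t]:
  t**3 + 4t**2 + 7t + 12 = (t**2 + t + 4)(t + 3) + (0)
The last nonzero remainder t + 3 is already monic.

t + 3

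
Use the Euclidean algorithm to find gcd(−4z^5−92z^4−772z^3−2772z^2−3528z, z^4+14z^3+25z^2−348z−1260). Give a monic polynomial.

z^2+13z+42

By polynomial division,
  −4z^5−92z^4−772z^3−2772z^2−3528z = (−4z−36)(z^4+14z^3+25z^2−348z−1260) + (−168z^3−3264z^2−21096z−45360)
  z^4+14z^3+25z^2−348z−1260 = (−(1/168)z+19/588)(−168z^3−3264z^2−21096z−45360) + ((240/49)z^2+(3120/49)z+1440/7)
  −168z^3−3264z^2−21096z−45360 = (−(343/10)z−441/2)((240/49)z^2+(3120/49)z+1440/7) + (0)
Last nonzero remainder: (240/49)z^2+(3120/49)z+1440/7. Dividing through by 240/49 gives the monic gcd z^2+13z+42.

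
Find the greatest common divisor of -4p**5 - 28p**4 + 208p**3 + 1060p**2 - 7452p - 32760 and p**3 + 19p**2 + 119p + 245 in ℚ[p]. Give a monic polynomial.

Euclidean algorithm in ℚ[p]:
  -4p**5 - 28p**4 + 208p**3 + 1060p**2 - 7452p - 32760 = (-4p**2 + 48p - 228)(p**3 + 19p**2 + 119p + 245) + (660p**2 + 7920p + 23100)
  p**3 + 19p**2 + 119p + 245 = ((1/660)p + 7/660)(660p**2 + 7920p + 23100) + (0)
Last nonzero remainder: 660p**2 + 7920p + 23100. Dividing through by 660 gives the monic gcd p**2 + 12p + 35.

p**2 + 12p + 35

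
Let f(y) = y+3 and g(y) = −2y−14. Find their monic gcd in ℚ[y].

1

Euclidean algorithm in ℚ[y]:
  y+3 = (−1/2)(−2y−14) + (−4)
  −2y−14 = ((1/2)y+7/2)(−4) + (0)
The last nonzero remainder is the constant −4, so the polynomials are coprime and gcd = 1.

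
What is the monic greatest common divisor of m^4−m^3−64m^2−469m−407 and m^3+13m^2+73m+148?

m^2+9m+37

Euclidean algorithm in ℚ[m]:
  m^4−m^3−64m^2−469m−407 = (m−14)(m^3+13m^2+73m+148) + (45m^2+405m+1665)
  m^3+13m^2+73m+148 = ((1/45)m+4/45)(45m^2+405m+1665) + (0)
Last nonzero remainder: 45m^2+405m+1665. Dividing through by 45 gives the monic gcd m^2+9m+37.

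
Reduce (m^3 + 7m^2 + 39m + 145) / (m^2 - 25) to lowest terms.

By polynomial division,
  m^3 + 7m^2 + 39m + 145 = (m + 7)(m^2 - 25) + (64m + 320)
  m^2 - 25 = ((1/64)m - 5/64)(64m + 320) + (0)
Last nonzero remainder: 64m + 320. Dividing through by 64 gives the monic gcd m + 5.
Cancel m + 5 from numerator and denominator to get the reduced form.

(m^2 + 2m + 29)/(m - 5)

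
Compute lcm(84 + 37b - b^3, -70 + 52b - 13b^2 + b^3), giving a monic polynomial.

-840 + 134b + 138b^2 - 27b^3 - 6b^4 + b^5

By polynomial division,
  -b^3 + 37b + 84 = (-1)(b^3 - 13b^2 + 52b - 70) + (-13b^2 + 89b + 14)
  b^3 - 13b^2 + 52b - 70 = (-(1/13)b + 80/169)(-13b^2 + 89b + 14) + ((1850/169)b - 12950/169)
  -13b^2 + 89b + 14 = (-(2197/1850)b - 169/925)((1850/169)b - 12950/169) + (0)
Last nonzero remainder: (1850/169)b - 12950/169. Dividing through by 1850/169 gives the monic gcd b - 7.
Then lcm(f, g) = f·g / gcd(f, g); expanding and making the result monic gives the answer.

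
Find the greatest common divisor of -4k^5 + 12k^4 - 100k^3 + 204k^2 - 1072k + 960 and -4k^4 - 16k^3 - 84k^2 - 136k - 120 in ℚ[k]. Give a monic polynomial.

By polynomial division,
  -4k^5 + 12k^4 - 100k^3 + 204k^2 - 1072k + 960 = (k - 7)(-4k^4 - 16k^3 - 84k^2 - 136k - 120) + (-128k^3 - 248k^2 - 1904k + 120)
  -4k^4 - 16k^3 - 84k^2 - 136k - 120 = ((1/32)k + 33/512)(-128k^3 - 248k^2 - 1904k + 120) + (-(545/64)k^2 - (545/32)k - 8175/64)
  -128k^3 - 248k^2 - 1904k + 120 = ((8192/545)k - 512/545)(-(545/64)k^2 - (545/32)k - 8175/64) + (0)
Last nonzero remainder: -(545/64)k^2 - (545/32)k - 8175/64. Dividing through by -545/64 gives the monic gcd k^2 + 2k + 15.

k^2 + 2k + 15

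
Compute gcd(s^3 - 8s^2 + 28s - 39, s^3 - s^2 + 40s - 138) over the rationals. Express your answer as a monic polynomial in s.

Euclidean algorithm in ℚ[s]:
  s^3 - 8s^2 + 28s - 39 = (s^3 - s^2 + 40s - 138) + (-7s^2 - 12s + 99)
  s^3 - s^2 + 40s - 138 = (-(1/7)s + 19/49)(-7s^2 - 12s + 99) + ((2881/49)s - 8643/49)
  -7s^2 - 12s + 99 = (-(343/2881)s - 1617/2881)((2881/49)s - 8643/49) + (0)
Last nonzero remainder: (2881/49)s - 8643/49. Dividing through by 2881/49 gives the monic gcd s - 3.

s - 3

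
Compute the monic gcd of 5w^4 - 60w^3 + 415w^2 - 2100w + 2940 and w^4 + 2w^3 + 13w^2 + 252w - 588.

w^3 - 5w^2 + 48w - 84

Repeated division with remainder:
  5w^4 - 60w^3 + 415w^2 - 2100w + 2940 = (5)(w^4 + 2w^3 + 13w^2 + 252w - 588) + (-70w^3 + 350w^2 - 3360w + 5880)
  w^4 + 2w^3 + 13w^2 + 252w - 588 = (-(1/70)w - 1/10)(-70w^3 + 350w^2 - 3360w + 5880) + (0)
Last nonzero remainder: -70w^3 + 350w^2 - 3360w + 5880. Dividing through by -70 gives the monic gcd w^3 - 5w^2 + 48w - 84.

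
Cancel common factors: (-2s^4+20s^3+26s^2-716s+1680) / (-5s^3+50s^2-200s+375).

Apply the Euclidean algorithm:
  -2s^4+20s^3+26s^2-716s+1680 = ((2/5)s)(-5s^3+50s^2-200s+375) + (106s^2-866s+1680)
  -5s^3+50s^2-200s+375 = (-(5/106)s+485/5618)(106s^2-866s+1680) + (-(129195/2809)s+645975/2809)
  106s^2-866s+1680 = (-(297754/129195)s+314608/43065)(-(129195/2809)s+645975/2809) + (0)
Last nonzero remainder: -(129195/2809)s+645975/2809. Dividing through by -129195/2809 gives the monic gcd s-5.
Cancel s-5 from numerator and denominator to get the reduced form.

(2s^3-10s^2-76s+336)/(5s^2-25s+75)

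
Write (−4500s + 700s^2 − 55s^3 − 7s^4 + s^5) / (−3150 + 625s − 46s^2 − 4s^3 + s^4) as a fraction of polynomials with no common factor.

By polynomial division,
  s^5 − 7s^4 − 55s^3 + 700s^2 − 4500s = (s − 3)(s^4 − 4s^3 − 46s^2 + 625s − 3150) + (−21s^3 − 63s^2 + 525s − 9450)
  s^4 − 4s^3 − 46s^2 + 625s − 3150 = (−(1/21)s + 1/3)(−21s^3 − 63s^2 + 525s − 9450) + (0)
Last nonzero remainder: −21s^3 − 63s^2 + 525s − 9450. Dividing through by −21 gives the monic gcd s^3 + 3s^2 − 25s + 450.
Cancel s^3 + 3s^2 − 25s + 450 from numerator and denominator to get the reduced form.

(−10s + s^2)/(−7 + s)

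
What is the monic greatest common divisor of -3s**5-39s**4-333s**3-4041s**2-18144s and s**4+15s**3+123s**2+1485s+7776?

Euclidean algorithm in ℚ[s]:
  -3s**5-39s**4-333s**3-4041s**2-18144s = (-3s+6)(s**4+15s**3+123s**2+1485s+7776) + (-54s**3-324s**2-3726s-46656)
  s**4+15s**3+123s**2+1485s+7776 = (-(1/54)s-1/6)(-54s**3-324s**2-3726s-46656) + (0)
Last nonzero remainder: -54s**3-324s**2-3726s-46656. Dividing through by -54 gives the monic gcd s**3+6s**2+69s+864.

s**3+6s**2+69s+864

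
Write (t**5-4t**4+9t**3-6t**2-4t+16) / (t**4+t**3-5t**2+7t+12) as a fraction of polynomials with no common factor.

(t**2-2t+4)/(t+3)

Euclidean algorithm in ℚ[t]:
  t**5-4t**4+9t**3-6t**2-4t+16 = (t-5)(t**4+t**3-5t**2+7t+12) + (19t**3-38t**2+19t+76)
  t**4+t**3-5t**2+7t+12 = ((1/19)t+3/19)(19t**3-38t**2+19t+76) + (0)
Last nonzero remainder: 19t**3-38t**2+19t+76. Dividing through by 19 gives the monic gcd t**3-2t**2+t+4.
Cancel t**3-2t**2+t+4 from numerator and denominator to get the reduced form.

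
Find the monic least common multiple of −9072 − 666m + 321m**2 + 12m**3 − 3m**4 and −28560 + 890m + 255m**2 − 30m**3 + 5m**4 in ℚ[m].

308448 + 7524m − 9000m**2 + 349m**3 + 15m**4 − 9m**5 + m**6

Apply the Euclidean algorithm:
  −3m**4 + 12m**3 + 321m**2 − 666m − 9072 = (−3/5)(5m**4 − 30m**3 + 255m**2 + 890m − 28560) + (−6m**3 + 474m**2 − 132m − 26208)
  5m**4 − 30m**3 + 255m**2 + 890m − 28560 = (−(5/6)m − 365/6)(−6m**3 + 474m**2 − 132m − 26208) + (28980m**2 − 28980m − 1622880)
  −6m**3 + 474m**2 − 132m − 26208 = (−(1/4830)m + 13/805)(28980m**2 − 28980m − 1622880) + (0)
Last nonzero remainder: 28980m**2 − 28980m − 1622880. Dividing through by 28980 gives the monic gcd m**2 − m − 56.
Then lcm(f, g) = f·g / gcd(f, g); expanding and making the result monic gives the answer.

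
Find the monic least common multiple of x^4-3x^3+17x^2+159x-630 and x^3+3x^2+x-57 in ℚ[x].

x^6+3x^5+18x^4+204x^3+647x^2-759x-11970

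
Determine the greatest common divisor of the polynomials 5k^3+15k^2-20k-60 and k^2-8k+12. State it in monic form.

Apply the Euclidean algorithm:
  5k^3+15k^2-20k-60 = (5k+55)(k^2-8k+12) + (360k-720)
  k^2-8k+12 = ((1/360)k-1/60)(360k-720) + (0)
Last nonzero remainder: 360k-720. Dividing through by 360 gives the monic gcd k-2.

k-2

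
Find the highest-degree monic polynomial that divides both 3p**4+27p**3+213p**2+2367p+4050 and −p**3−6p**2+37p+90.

p**2+11p+18

Euclidean algorithm in ℚ[p]:
  3p**4+27p**3+213p**2+2367p+4050 = (−3p−9)(−p**3−6p**2+37p+90) + (270p**2+2970p+4860)
  −p**3−6p**2+37p+90 = (−(1/270)p+1/54)(270p**2+2970p+4860) + (0)
Last nonzero remainder: 270p**2+2970p+4860. Dividing through by 270 gives the monic gcd p**2+11p+18.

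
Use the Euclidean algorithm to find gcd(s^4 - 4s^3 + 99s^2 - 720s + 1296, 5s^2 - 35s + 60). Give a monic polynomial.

Euclidean algorithm in ℚ[s]:
  s^4 - 4s^3 + 99s^2 - 720s + 1296 = ((1/5)s^2 + (3/5)s + 108/5)(5s^2 - 35s + 60) + (0)
Last nonzero remainder: 5s^2 - 35s + 60. Dividing through by 5 gives the monic gcd s^2 - 7s + 12.

s^2 - 7s + 12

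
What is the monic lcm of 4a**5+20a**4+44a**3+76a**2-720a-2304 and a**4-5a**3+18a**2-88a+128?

a**7-a**6-11a**5-7a**4-206a**3+656a**2+2016a-4608

Euclidean algorithm in ℚ[a]:
  4a**5+20a**4+44a**3+76a**2-720a-2304 = (4a+40)(a**4-5a**3+18a**2-88a+128) + (172a**3-292a**2+2288a-7424)
  a**4-5a**3+18a**2-88a+128 = ((1/172)a-71/3698)(172a**3-292a**2+2288a-7424) + (-(1680/1849)a**2-(1680/1849)a-26880/1849)
  172a**3-292a**2+2288a-7424 = (-(79507/420)a+53621/105)(-(1680/1849)a**2-(1680/1849)a-26880/1849) + (0)
Last nonzero remainder: -(1680/1849)a**2-(1680/1849)a-26880/1849. Dividing through by -1680/1849 gives the monic gcd a**2+a+16.
Then lcm(f, g) = f·g / gcd(f, g); expanding and making the result monic gives the answer.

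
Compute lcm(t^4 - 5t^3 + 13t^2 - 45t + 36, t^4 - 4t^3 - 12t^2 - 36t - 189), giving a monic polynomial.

By polynomial division,
  t^4 - 5t^3 + 13t^2 - 45t + 36 = (t^4 - 4t^3 - 12t^2 - 36t - 189) + (-t^3 + 25t^2 - 9t + 225)
  t^4 - 4t^3 - 12t^2 - 36t - 189 = (-t - 21)(-t^3 + 25t^2 - 9t + 225) + (504t^2 + 4536)
  -t^3 + 25t^2 - 9t + 225 = (-(1/504)t + 25/504)(504t^2 + 4536) + (0)
Last nonzero remainder: 504t^2 + 4536. Dividing through by 504 gives the monic gcd t^2 + 9.
Then lcm(f, g) = f·g / gcd(f, g); expanding and making the result monic gives the answer.

t^6 - 9t^5 + 12t^4 + 8t^3 - 57t^2 + 801t - 756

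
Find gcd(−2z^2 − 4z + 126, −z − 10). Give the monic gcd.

Euclidean algorithm in ℚ[z]:
  −2z^2 − 4z + 126 = (2z − 16)(−z − 10) + (−34)
  −z − 10 = ((1/34)z + 5/17)(−34) + (0)
The last nonzero remainder is the constant −34, so the polynomials are coprime and gcd = 1.

1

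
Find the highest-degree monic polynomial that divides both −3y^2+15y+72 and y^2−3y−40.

y−8

Apply the Euclidean algorithm:
  −3y^2+15y+72 = (−3)(y^2−3y−40) + (6y−48)
  y^2−3y−40 = ((1/6)y+5/6)(6y−48) + (0)
Last nonzero remainder: 6y−48. Dividing through by 6 gives the monic gcd y−8.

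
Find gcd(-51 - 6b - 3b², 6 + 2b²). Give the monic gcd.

1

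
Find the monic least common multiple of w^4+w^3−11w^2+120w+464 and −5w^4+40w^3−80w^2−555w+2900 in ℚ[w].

Apply the Euclidean algorithm:
  w^4+w^3−11w^2+120w+464 = (−1/5)(−5w^4+40w^3−80w^2−555w+2900) + (9w^3−27w^2+9w+1044)
  −5w^4+40w^3−80w^2−555w+2900 = (−(5/9)w+25/9)(9w^3−27w^2+9w+1044) + (0)
Last nonzero remainder: 9w^3−27w^2+9w+1044. Dividing through by 9 gives the monic gcd w^3−3w^2+w+116.
Then lcm(f, g) = f·g / gcd(f, g); expanding and making the result monic gives the answer.

w^5−4w^4−16w^3+175w^2−136w−2320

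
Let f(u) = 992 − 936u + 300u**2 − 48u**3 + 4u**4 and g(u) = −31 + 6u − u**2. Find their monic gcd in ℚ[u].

31 − 6u + u**2

By polynomial division,
  4u**4 − 48u**3 + 300u**2 − 936u + 992 = (−4u**2 + 24u − 32)(−u**2 + 6u − 31) + (0)
Last nonzero remainder: −u**2 + 6u − 31. Dividing through by −1 gives the monic gcd u**2 − 6u + 31.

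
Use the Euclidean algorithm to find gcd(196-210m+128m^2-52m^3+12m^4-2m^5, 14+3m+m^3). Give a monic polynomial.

7-2m+m^2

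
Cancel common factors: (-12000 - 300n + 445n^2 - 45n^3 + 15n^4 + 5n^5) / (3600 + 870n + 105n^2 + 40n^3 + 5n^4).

By polynomial division,
  5n^5 + 15n^4 - 45n^3 + 445n^2 - 300n - 12000 = (n - 5)(5n^4 + 40n^3 + 105n^2 + 870n + 3600) + (50n^3 + 100n^2 + 450n + 6000)
  5n^4 + 40n^3 + 105n^2 + 870n + 3600 = ((1/10)n + 3/5)(50n^3 + 100n^2 + 450n + 6000) + (0)
Last nonzero remainder: 50n^3 + 100n^2 + 450n + 6000. Dividing through by 50 gives the monic gcd n^3 + 2n^2 + 9n + 120.
Cancel n^3 + 2n^2 + 9n + 120 from numerator and denominator to get the reduced form.

(-20 + n + n^2)/(6 + n)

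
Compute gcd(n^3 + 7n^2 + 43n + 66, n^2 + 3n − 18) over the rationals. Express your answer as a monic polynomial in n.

1

Euclidean algorithm in ℚ[n]:
  n^3 + 7n^2 + 43n + 66 = (n + 4)(n^2 + 3n − 18) + (49n + 138)
  n^2 + 3n − 18 = ((1/49)n + 9/2401)(49n + 138) + (−44460/2401)
  49n + 138 = (−(117649/44460)n − 55223/7410)(−44460/2401) + (0)
The last nonzero remainder is the constant −44460/2401, so the polynomials are coprime and gcd = 1.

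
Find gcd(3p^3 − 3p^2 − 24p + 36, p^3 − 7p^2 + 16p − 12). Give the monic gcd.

Apply the Euclidean algorithm:
  3p^3 − 3p^2 − 24p + 36 = (3)(p^3 − 7p^2 + 16p − 12) + (18p^2 − 72p + 72)
  p^3 − 7p^2 + 16p − 12 = ((1/18)p − 1/6)(18p^2 − 72p + 72) + (0)
Last nonzero remainder: 18p^2 − 72p + 72. Dividing through by 18 gives the monic gcd p^2 − 4p + 4.

p^2 − 4p + 4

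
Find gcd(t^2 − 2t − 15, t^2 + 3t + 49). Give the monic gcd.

Apply the Euclidean algorithm:
  t^2 − 2t − 15 = (t^2 + 3t + 49) + (−5t − 64)
  t^2 + 3t + 49 = (−(1/5)t + 49/25)(−5t − 64) + (4361/25)
  −5t − 64 = (−(125/4361)t − 1600/4361)(4361/25) + (0)
The last nonzero remainder is the constant 4361/25, so the polynomials are coprime and gcd = 1.

1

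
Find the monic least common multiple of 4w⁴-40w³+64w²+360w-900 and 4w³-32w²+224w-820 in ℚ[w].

w⁶-13w⁵+87w⁴-368w³+161w²+4365w-9225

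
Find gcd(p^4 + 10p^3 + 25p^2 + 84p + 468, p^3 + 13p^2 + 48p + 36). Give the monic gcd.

p^2 + 12p + 36

By polynomial division,
  p^4 + 10p^3 + 25p^2 + 84p + 468 = (p - 3)(p^3 + 13p^2 + 48p + 36) + (16p^2 + 192p + 576)
  p^3 + 13p^2 + 48p + 36 = ((1/16)p + 1/16)(16p^2 + 192p + 576) + (0)
Last nonzero remainder: 16p^2 + 192p + 576. Dividing through by 16 gives the monic gcd p^2 + 12p + 36.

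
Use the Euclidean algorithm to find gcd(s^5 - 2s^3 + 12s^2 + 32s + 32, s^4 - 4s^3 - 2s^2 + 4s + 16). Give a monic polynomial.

Euclidean algorithm in ℚ[s]:
  s^5 - 2s^3 + 12s^2 + 32s + 32 = (s + 4)(s^4 - 4s^3 - 2s^2 + 4s + 16) + (16s^3 + 16s^2 - 32)
  s^4 - 4s^3 - 2s^2 + 4s + 16 = ((1/16)s - 5/16)(16s^3 + 16s^2 - 32) + (3s^2 + 6s + 6)
  16s^3 + 16s^2 - 32 = ((16/3)s - 16/3)(3s^2 + 6s + 6) + (0)
Last nonzero remainder: 3s^2 + 6s + 6. Dividing through by 3 gives the monic gcd s^2 + 2s + 2.

s^2 + 2s + 2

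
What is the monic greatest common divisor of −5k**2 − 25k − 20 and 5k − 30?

Euclidean algorithm in ℚ[k]:
  −5k**2 − 25k − 20 = (−k − 11)(5k − 30) + (−350)
  5k − 30 = (−(1/70)k + 3/35)(−350) + (0)
The last nonzero remainder is the constant −350, so the polynomials are coprime and gcd = 1.

1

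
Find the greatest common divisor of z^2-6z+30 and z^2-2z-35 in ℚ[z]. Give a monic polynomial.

1

Euclidean algorithm in ℚ[z]:
  z^2-6z+30 = (z^2-2z-35) + (-4z+65)
  z^2-2z-35 = (-(1/4)z-57/16)(-4z+65) + (3145/16)
  -4z+65 = (-(64/3145)z+208/629)(3145/16) + (0)
The last nonzero remainder is the constant 3145/16, so the polynomials are coprime and gcd = 1.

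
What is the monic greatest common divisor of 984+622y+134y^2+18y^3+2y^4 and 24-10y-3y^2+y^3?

Apply the Euclidean algorithm:
  2y^4+18y^3+134y^2+622y+984 = (2y+24)(y^3-3y^2-10y+24) + (226y^2+814y+408)
  y^3-3y^2-10y+24 = ((1/226)y-373/12769)(226y^2+814y+408) + ((152880/12769)y+458640/12769)
  226y^2+814y+408 = ((1442897/76440)y+217073/19110)((152880/12769)y+458640/12769) + (0)
Last nonzero remainder: (152880/12769)y+458640/12769. Dividing through by 152880/12769 gives the monic gcd y+3.

3+y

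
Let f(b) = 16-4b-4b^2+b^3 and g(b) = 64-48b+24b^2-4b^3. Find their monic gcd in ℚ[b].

-4+b

Apply the Euclidean algorithm:
  b^3-4b^2-4b+16 = (-1/4)(-4b^3+24b^2-48b+64) + (2b^2-16b+32)
  -4b^3+24b^2-48b+64 = (-2b-4)(2b^2-16b+32) + (-48b+192)
  2b^2-16b+32 = (-(1/24)b+1/6)(-48b+192) + (0)
Last nonzero remainder: -48b+192. Dividing through by -48 gives the monic gcd b-4.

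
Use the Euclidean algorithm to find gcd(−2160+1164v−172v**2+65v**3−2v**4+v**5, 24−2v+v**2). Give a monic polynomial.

By polynomial division,
  v**5−2v**4+65v**3−172v**2+1164v−2160 = (v**3+41v−90)(v**2−2v+24) + (0)
The last nonzero remainder v**2−2v+24 is already monic.

24−2v+v**2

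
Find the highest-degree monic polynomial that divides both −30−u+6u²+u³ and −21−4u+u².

By polynomial division,
  u³+6u²−u−30 = (u+10)(u²−4u−21) + (60u+180)
  u²−4u−21 = ((1/60)u−7/60)(60u+180) + (0)
Last nonzero remainder: 60u+180. Dividing through by 60 gives the monic gcd u+3.

3+u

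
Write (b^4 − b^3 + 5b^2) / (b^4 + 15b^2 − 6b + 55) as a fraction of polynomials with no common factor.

(b^2)/(b^2 + b + 11)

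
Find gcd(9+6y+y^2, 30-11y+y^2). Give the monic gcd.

Apply the Euclidean algorithm:
  y^2+6y+9 = (y^2-11y+30) + (17y-21)
  y^2-11y+30 = ((1/17)y-166/289)(17y-21) + (5184/289)
  17y-21 = ((4913/5184)y-2023/1728)(5184/289) + (0)
The last nonzero remainder is the constant 5184/289, so the polynomials are coprime and gcd = 1.

1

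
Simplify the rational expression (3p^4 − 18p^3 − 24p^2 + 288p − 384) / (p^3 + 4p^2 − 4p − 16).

(3p^2 − 24p + 48)/(p + 2)

Apply the Euclidean algorithm:
  3p^4 − 18p^3 − 24p^2 + 288p − 384 = (3p − 30)(p^3 + 4p^2 − 4p − 16) + (108p^2 + 216p − 864)
  p^3 + 4p^2 − 4p − 16 = ((1/108)p + 1/54)(108p^2 + 216p − 864) + (0)
Last nonzero remainder: 108p^2 + 216p − 864. Dividing through by 108 gives the monic gcd p^2 + 2p − 8.
Cancel p^2 + 2p − 8 from numerator and denominator to get the reduced form.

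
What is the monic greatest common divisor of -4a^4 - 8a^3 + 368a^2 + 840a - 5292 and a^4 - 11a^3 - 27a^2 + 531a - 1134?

Apply the Euclidean algorithm:
  -4a^4 - 8a^3 + 368a^2 + 840a - 5292 = (-4)(a^4 - 11a^3 - 27a^2 + 531a - 1134) + (-52a^3 + 260a^2 + 2964a - 9828)
  a^4 - 11a^3 - 27a^2 + 531a - 1134 = (-(1/52)a + 3/26)(-52a^3 + 260a^2 + 2964a - 9828) + (0)
Last nonzero remainder: -52a^3 + 260a^2 + 2964a - 9828. Dividing through by -52 gives the monic gcd a^3 - 5a^2 - 57a + 189.

a^3 - 5a^2 - 57a + 189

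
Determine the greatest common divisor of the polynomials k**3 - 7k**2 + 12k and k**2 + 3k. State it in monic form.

Repeated division with remainder:
  k**3 - 7k**2 + 12k = (k - 10)(k**2 + 3k) + (42k)
  k**2 + 3k = ((1/42)k + 1/14)(42k) + (0)
Last nonzero remainder: 42k. Dividing through by 42 gives the monic gcd k.

k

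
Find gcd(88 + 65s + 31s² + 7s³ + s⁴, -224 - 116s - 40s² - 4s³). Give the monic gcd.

8 + 3s + s²

Repeated division with remainder:
  s⁴ + 7s³ + 31s² + 65s + 88 = (-(1/4)s + 3/4)(-4s³ - 40s² - 116s - 224) + (32s² + 96s + 256)
  -4s³ - 40s² - 116s - 224 = (-(1/8)s - 7/8)(32s² + 96s + 256) + (0)
Last nonzero remainder: 32s² + 96s + 256. Dividing through by 32 gives the monic gcd s² + 3s + 8.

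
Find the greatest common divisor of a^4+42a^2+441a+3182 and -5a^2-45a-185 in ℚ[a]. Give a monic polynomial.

a^2+9a+37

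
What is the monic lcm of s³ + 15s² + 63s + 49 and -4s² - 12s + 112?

s⁴ + 11s³ + 3s² - 203s - 196

By polynomial division,
  s³ + 15s² + 63s + 49 = (-(1/4)s - 3)(-4s² - 12s + 112) + (55s + 385)
  -4s² - 12s + 112 = (-(4/55)s + 16/55)(55s + 385) + (0)
Last nonzero remainder: 55s + 385. Dividing through by 55 gives the monic gcd s + 7.
Then lcm(f, g) = f·g / gcd(f, g); expanding and making the result monic gives the answer.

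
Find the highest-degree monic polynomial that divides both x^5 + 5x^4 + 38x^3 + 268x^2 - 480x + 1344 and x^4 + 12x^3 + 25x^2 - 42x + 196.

Apply the Euclidean algorithm:
  x^5 + 5x^4 + 38x^3 + 268x^2 - 480x + 1344 = (x - 7)(x^4 + 12x^3 + 25x^2 - 42x + 196) + (97x^3 + 485x^2 - 970x + 2716)
  x^4 + 12x^3 + 25x^2 - 42x + 196 = ((1/97)x + 7/97)(97x^3 + 485x^2 - 970x + 2716) + (0)
Last nonzero remainder: 97x^3 + 485x^2 - 970x + 2716. Dividing through by 97 gives the monic gcd x^3 + 5x^2 - 10x + 28.

x^3 + 5x^2 - 10x + 28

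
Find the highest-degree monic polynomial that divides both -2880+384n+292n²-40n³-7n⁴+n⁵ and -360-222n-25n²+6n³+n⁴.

-120-34n+3n²+n³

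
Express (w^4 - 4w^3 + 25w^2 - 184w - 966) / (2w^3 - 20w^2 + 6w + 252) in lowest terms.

Apply the Euclidean algorithm:
  w^4 - 4w^3 + 25w^2 - 184w - 966 = ((1/2)w + 3)(2w^3 - 20w^2 + 6w + 252) + (82w^2 - 328w - 1722)
  2w^3 - 20w^2 + 6w + 252 = ((1/41)w - 6/41)(82w^2 - 328w - 1722) + (0)
Last nonzero remainder: 82w^2 - 328w - 1722. Dividing through by 82 gives the monic gcd w^2 - 4w - 21.
Cancel w^2 - 4w - 21 from numerator and denominator to get the reduced form.

(w^2 + 46)/(2w - 12)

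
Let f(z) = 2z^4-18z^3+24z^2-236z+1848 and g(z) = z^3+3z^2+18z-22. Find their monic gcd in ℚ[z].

Euclidean algorithm in ℚ[z]:
  2z^4-18z^3+24z^2-236z+1848 = (2z-24)(z^3+3z^2+18z-22) + (60z^2+240z+1320)
  z^3+3z^2+18z-22 = ((1/60)z-1/60)(60z^2+240z+1320) + (0)
Last nonzero remainder: 60z^2+240z+1320. Dividing through by 60 gives the monic gcd z^2+4z+22.

z^2+4z+22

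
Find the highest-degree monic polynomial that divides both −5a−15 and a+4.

1

Euclidean algorithm in ℚ[a]:
  −5a−15 = (−5)(a+4) + (5)
  a+4 = ((1/5)a+4/5)(5) + (0)
The last nonzero remainder is the constant 5, so the polynomials are coprime and gcd = 1.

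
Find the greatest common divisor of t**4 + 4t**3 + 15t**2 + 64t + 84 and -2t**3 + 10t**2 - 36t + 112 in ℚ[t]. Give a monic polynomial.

t**2 - t + 14

Apply the Euclidean algorithm:
  t**4 + 4t**3 + 15t**2 + 64t + 84 = (-(1/2)t - 9/2)(-2t**3 + 10t**2 - 36t + 112) + (42t**2 - 42t + 588)
  -2t**3 + 10t**2 - 36t + 112 = (-(1/21)t + 4/21)(42t**2 - 42t + 588) + (0)
Last nonzero remainder: 42t**2 - 42t + 588. Dividing through by 42 gives the monic gcd t**2 - t + 14.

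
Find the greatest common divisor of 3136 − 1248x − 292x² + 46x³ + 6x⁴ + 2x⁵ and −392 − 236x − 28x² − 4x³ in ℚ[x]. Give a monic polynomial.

49 + 5x + x²

Repeated division with remainder:
  2x⁵ + 6x⁴ + 46x³ − 292x² − 1248x + 3136 = (−(1/2)x² + 2x + 4)(−4x³ − 28x² − 236x − 392) + (96x² + 480x + 4704)
  −4x³ − 28x² − 236x − 392 = (−(1/24)x − 1/12)(96x² + 480x + 4704) + (0)
Last nonzero remainder: 96x² + 480x + 4704. Dividing through by 96 gives the monic gcd x² + 5x + 49.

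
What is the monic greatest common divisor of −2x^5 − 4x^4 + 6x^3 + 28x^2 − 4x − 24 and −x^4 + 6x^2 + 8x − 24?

x^3 + 2x^2 − 2x − 12

Apply the Euclidean algorithm:
  −2x^5 − 4x^4 + 6x^3 + 28x^2 − 4x − 24 = (2x + 4)(−x^4 + 6x^2 + 8x − 24) + (−6x^3 − 12x^2 + 12x + 72)
  −x^4 + 6x^2 + 8x − 24 = ((1/6)x − 1/3)(−6x^3 − 12x^2 + 12x + 72) + (0)
Last nonzero remainder: −6x^3 − 12x^2 + 12x + 72. Dividing through by −6 gives the monic gcd x^3 + 2x^2 − 2x − 12.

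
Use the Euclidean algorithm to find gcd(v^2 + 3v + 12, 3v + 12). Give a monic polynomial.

By polynomial division,
  v^2 + 3v + 12 = ((1/3)v − 1/3)(3v + 12) + (16)
  3v + 12 = ((3/16)v + 3/4)(16) + (0)
The last nonzero remainder is the constant 16, so the polynomials are coprime and gcd = 1.

1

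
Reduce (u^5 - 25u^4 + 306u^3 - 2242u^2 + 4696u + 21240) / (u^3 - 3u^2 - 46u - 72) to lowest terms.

Apply the Euclidean algorithm:
  u^5 - 25u^4 + 306u^3 - 2242u^2 + 4696u + 21240 = (u^2 - 22u + 286)(u^3 - 3u^2 - 46u - 72) + (-2324u^2 + 16268u + 41832)
  u^3 - 3u^2 - 46u - 72 = (-(1/2324)u - 1/581)(-2324u^2 + 16268u + 41832) + (0)
Last nonzero remainder: -2324u^2 + 16268u + 41832. Dividing through by -2324 gives the monic gcd u^2 - 7u - 18.
Cancel u^2 - 7u - 18 from numerator and denominator to get the reduced form.

(u^3 - 18u^2 + 198u - 1180)/(u + 4)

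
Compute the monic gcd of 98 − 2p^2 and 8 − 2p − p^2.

1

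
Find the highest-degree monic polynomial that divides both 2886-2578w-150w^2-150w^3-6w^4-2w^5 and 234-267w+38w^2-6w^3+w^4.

-39+38w+w^3

Euclidean algorithm in ℚ[w]:
  -2w^5-6w^4-150w^3-150w^2-2578w+2886 = (-2w-18)(w^4-6w^3+38w^2-267w+234) + (-182w^3-6916w+7098)
  w^4-6w^3+38w^2-267w+234 = (-(1/182)w+3/91)(-182w^3-6916w+7098) + (0)
Last nonzero remainder: -182w^3-6916w+7098. Dividing through by -182 gives the monic gcd w^3+38w-39.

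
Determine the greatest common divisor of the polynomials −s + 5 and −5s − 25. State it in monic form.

Apply the Euclidean algorithm:
  −s + 5 = (1/5)(−5s − 25) + (10)
  −5s − 25 = (−(1/2)s − 5/2)(10) + (0)
The last nonzero remainder is the constant 10, so the polynomials are coprime and gcd = 1.

1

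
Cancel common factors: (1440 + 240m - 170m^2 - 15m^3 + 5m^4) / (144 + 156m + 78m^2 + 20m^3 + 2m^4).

By polynomial division,
  5m^4 - 15m^3 - 170m^2 + 240m + 1440 = (5/2)(2m^4 + 20m^3 + 78m^2 + 156m + 144) + (-65m^3 - 365m^2 - 150m + 1080)
  2m^4 + 20m^3 + 78m^2 + 156m + 144 = (-(2/65)m - 114/845)(-65m^3 - 365m^2 - 150m + 1080) + ((4080/169)m^2 + (28560/169)m + 48960/169)
  -65m^3 - 365m^2 - 150m + 1080 = (-(2197/816)m + 507/136)((4080/169)m^2 + (28560/169)m + 48960/169) + (0)
Last nonzero remainder: (4080/169)m^2 + (28560/169)m + 48960/169. Dividing through by 4080/169 gives the monic gcd m^2 + 7m + 12.
Cancel m^2 + 7m + 12 from numerator and denominator to get the reduced form.

(120 - 50m + 5m^2)/(12 + 6m + 2m^2)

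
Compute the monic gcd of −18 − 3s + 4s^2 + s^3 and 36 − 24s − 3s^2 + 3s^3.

By polynomial division,
  s^3 + 4s^2 − 3s − 18 = (1/3)(3s^3 − 3s^2 − 24s + 36) + (5s^2 + 5s − 30)
  3s^3 − 3s^2 − 24s + 36 = ((3/5)s − 6/5)(5s^2 + 5s − 30) + (0)
Last nonzero remainder: 5s^2 + 5s − 30. Dividing through by 5 gives the monic gcd s^2 + s − 6.

−6 + s + s^2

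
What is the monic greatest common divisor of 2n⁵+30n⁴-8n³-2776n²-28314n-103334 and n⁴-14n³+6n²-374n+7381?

By polynomial division,
  2n⁵+30n⁴-8n³-2776n²-28314n-103334 = (2n+58)(n⁴-14n³+6n²-374n+7381) + (792n³-2376n²-21384n-531432)
  n⁴-14n³+6n²-374n+7381 = ((1/792)n-1/72)(792n³-2376n²-21384n-531432) + (0)
Last nonzero remainder: 792n³-2376n²-21384n-531432. Dividing through by 792 gives the monic gcd n³-3n²-27n-671.

n³-3n²-27n-671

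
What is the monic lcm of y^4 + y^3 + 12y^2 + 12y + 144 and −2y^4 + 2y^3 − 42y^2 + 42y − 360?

y^6 + 3y^5 + 29y^4 + 51y^3 + 348y^2 + 468y + 2160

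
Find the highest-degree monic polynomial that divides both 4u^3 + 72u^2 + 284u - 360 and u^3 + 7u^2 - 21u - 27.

u + 9

By polynomial division,
  4u^3 + 72u^2 + 284u - 360 = (4)(u^3 + 7u^2 - 21u - 27) + (44u^2 + 368u - 252)
  u^3 + 7u^2 - 21u - 27 = ((1/44)u - 15/484)(44u^2 + 368u - 252) + (-(468/121)u - 4212/121)
  44u^2 + 368u - 252 = (-(1331/117)u + 847/117)(-(468/121)u - 4212/121) + (0)
Last nonzero remainder: -(468/121)u - 4212/121. Dividing through by -468/121 gives the monic gcd u + 9.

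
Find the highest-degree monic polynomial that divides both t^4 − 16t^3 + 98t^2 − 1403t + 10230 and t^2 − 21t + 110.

Euclidean algorithm in ℚ[t]:
  t^4 − 16t^3 + 98t^2 − 1403t + 10230 = (t^2 + 5t + 93)(t^2 − 21t + 110) + (0)
The last nonzero remainder t^2 − 21t + 110 is already monic.

t^2 − 21t + 110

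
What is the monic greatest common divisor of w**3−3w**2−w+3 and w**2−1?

w**2−1

By polynomial division,
  w**3−3w**2−w+3 = (w−3)(w**2−1) + (0)
The last nonzero remainder w**2−1 is already monic.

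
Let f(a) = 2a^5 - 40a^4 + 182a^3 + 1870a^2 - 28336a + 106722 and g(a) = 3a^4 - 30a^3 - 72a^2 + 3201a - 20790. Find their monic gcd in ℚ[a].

a^2 - 11a + 77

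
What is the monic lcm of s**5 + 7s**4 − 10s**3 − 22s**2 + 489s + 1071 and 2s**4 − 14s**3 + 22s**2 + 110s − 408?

Apply the Euclidean algorithm:
  s**5 + 7s**4 − 10s**3 − 22s**2 + 489s + 1071 = ((1/2)s + 7)(2s**4 − 14s**3 + 22s**2 + 110s − 408) + (77s**3 − 231s**2 − 77s + 3927)
  2s**4 − 14s**3 + 22s**2 + 110s − 408 = ((2/77)s − 8/77)(77s**3 − 231s**2 − 77s + 3927) + (0)
Last nonzero remainder: 77s**3 − 231s**2 − 77s + 3927. Dividing through by 77 gives the monic gcd s**3 − 3s**2 − s + 51.
Then lcm(f, g) = f·g / gcd(f, g); expanding and making the result monic gives the answer.

s**6 + 3s**5 − 38s**4 + 18s**3 + 577s**2 − 885s − 4284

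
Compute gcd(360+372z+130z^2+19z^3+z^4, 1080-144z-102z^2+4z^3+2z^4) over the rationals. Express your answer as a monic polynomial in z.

By polynomial division,
  z^4+19z^3+130z^2+372z+360 = (1/2)(2z^4+4z^3-102z^2-144z+1080) + (17z^3+181z^2+444z-180)
  2z^4+4z^3-102z^2-144z+1080 = ((2/17)z-294/289)(17z^3+181z^2+444z-180) + ((8640/289)z^2+(95040/289)z+259200/289)
  17z^3+181z^2+444z-180 = ((4913/8640)z-289/1440)((8640/289)z^2+(95040/289)z+259200/289) + (0)
Last nonzero remainder: (8640/289)z^2+(95040/289)z+259200/289. Dividing through by 8640/289 gives the monic gcd z^2+11z+30.

30+11z+z^2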